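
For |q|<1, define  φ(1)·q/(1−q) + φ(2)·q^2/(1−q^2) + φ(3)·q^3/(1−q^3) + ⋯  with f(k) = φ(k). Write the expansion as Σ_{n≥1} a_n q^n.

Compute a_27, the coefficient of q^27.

[q^27] φ(1)=1,φ(3)=2,φ(9)=6,φ(27)=18 ⇒ 27

a_27 = 27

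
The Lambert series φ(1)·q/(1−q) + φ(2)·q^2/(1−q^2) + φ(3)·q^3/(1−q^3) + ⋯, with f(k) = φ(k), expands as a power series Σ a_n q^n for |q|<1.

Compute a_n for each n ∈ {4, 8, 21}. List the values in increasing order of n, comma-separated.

d|4:{1,2,4}  Σφ=1+1+2=4
[q^8] φ(8)=4,φ(4)=2,φ(2)=1,φ(1)=1 ⇒ 8
[q^21] φ(1)=1,φ(3)=2,φ(7)=6,φ(21)=12 ⇒ 21

4, 8, 21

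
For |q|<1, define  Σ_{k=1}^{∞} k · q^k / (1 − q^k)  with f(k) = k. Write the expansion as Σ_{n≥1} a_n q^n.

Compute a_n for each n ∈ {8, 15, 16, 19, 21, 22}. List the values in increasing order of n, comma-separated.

[q^8] f(1)=1,f(2)=2,f(4)=4,f(8)=8 ⇒ 15
d|15:{15,5,3,1}  Σf=15+5+3+1=24
d|16:{1,2,4,8,16}  Σf=1+2+4+8+16=31
n=19: 19·1 1·19  f→[19+1]=20
d|21:{1,3,7,21}  Σf=1+3+7+21=32
n=22: 22·1 11·2 2·11 1·22  f→[22+11+2+1]=36

15, 24, 31, 20, 32, 36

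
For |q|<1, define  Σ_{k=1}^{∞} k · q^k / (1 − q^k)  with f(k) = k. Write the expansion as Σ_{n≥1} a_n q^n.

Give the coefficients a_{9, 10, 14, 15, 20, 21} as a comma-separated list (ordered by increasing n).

13, 18, 24, 24, 42, 32

n=9: 1·9 3·3 9·1  f→[1+3+9]=13
d|10:{10,5,2,1}  Σf=10+5+2+1=18
[q^14] f(14)=14,f(7)=7,f(2)=2,f(1)=1 ⇒ 24
n=15: 15·1 5·3 3·5 1·15  f→[15+5+3+1]=24
[q^20] f(20)=20,f(10)=10,f(5)=5,f(4)=4,f(2)=2,f(1)=1 ⇒ 42
[q^21] f(1)=1,f(3)=3,f(7)=7,f(21)=21 ⇒ 32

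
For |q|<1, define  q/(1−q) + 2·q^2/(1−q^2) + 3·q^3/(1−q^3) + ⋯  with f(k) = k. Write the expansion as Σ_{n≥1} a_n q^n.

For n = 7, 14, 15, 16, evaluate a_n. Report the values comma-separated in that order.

8, 24, 24, 31

[q^7] f(7)=7,f(1)=1 ⇒ 8
n=14: 14·1 7·2 2·7 1·14  f→[14+7+2+1]=24
n=15: 15·1 5·3 3·5 1·15  f→[15+5+3+1]=24
n=16: 1·16 2·8 4·4 8·2 16·1  f→[1+2+4+8+16]=31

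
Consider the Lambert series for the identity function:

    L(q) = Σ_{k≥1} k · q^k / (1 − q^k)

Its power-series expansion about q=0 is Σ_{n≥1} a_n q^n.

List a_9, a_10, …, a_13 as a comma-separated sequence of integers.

13, 18, 12, 28, 14

d|9:{9,3,1}  Σf=9+3+1=13
q^10  k|10↦f(k): 10:10 5:5 2:2 1:1  a_10=18
q^11  k|11↦f(k): 11:11 1:1  a_11=12
[q^12] f(1)=1,f(2)=2,f(3)=3,f(4)=4,f(6)=6,f(12)=12 ⇒ 28
d|13:{13,1}  Σf=13+1=14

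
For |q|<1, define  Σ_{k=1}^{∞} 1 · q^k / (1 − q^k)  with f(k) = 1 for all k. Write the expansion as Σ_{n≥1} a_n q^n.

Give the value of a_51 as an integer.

a_51 = 4

d|51:{1,3,17,51}  Σf=1+1+1+1=4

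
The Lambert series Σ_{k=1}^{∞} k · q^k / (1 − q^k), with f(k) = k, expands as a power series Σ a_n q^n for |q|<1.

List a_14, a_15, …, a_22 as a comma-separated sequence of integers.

24, 24, 31, 18, 39, 20, 42, 32, 36

n=14: 14·1 7·2 2·7 1·14  f→[14+7+2+1]=24
[q^15] f(1)=1,f(3)=3,f(5)=5,f(15)=15 ⇒ 24
q^16  k|16↦f(k): 16:16 8:8 4:4 2:2 1:1  a_16=31
q^17  k|17↦f(k): 17:17 1:1  a_17=18
q^18  k|18↦f(k): 18:18 9:9 6:6 3:3 2:2 1:1  a_18=39
d|19:{19,1}  Σf=19+1=20
d|20:{20,10,5,4,2,1}  Σf=20+10+5+4+2+1=42
q^21  k|21↦f(k): 21:21 7:7 3:3 1:1  a_21=32
q^22  k|22↦f(k): 22:22 11:11 2:2 1:1  a_22=36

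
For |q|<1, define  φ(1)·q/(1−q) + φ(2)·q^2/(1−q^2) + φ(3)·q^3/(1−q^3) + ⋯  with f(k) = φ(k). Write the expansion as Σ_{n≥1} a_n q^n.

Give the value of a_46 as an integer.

[q^46] φ(46)=22,φ(23)=22,φ(2)=1,φ(1)=1 ⇒ 46

a_46 = 46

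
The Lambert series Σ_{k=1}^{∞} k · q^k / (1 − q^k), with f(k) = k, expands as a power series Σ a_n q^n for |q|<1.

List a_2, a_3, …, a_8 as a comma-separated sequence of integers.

3, 4, 7, 6, 12, 8, 15

n=2: 1·2 2·1  f→[1+2]=3
n=3: 3·1 1·3  f→[3+1]=4
n=4: 4·1 2·2 1·4  f→[4+2+1]=7
n=5: 1·5 5·1  f→[1+5]=6
q^6  k|6↦f(k): 1:1 2:2 3:3 6:6  a_6=12
q^7  k|7↦f(k): 1:1 7:7  a_7=8
d|8:{1,2,4,8}  Σf=1+2+4+8=15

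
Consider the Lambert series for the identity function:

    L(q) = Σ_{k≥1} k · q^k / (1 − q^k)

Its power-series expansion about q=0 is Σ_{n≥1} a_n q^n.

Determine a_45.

d|45:{45,15,9,5,3,1}  Σf=45+15+9+5+3+1=78

a_45 = 78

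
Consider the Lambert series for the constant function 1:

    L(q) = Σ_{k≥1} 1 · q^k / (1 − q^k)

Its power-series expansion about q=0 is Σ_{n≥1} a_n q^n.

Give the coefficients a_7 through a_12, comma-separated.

q^7  k|7↦f(k): 7:1 1:1  a_7=2
q^8  k|8↦f(k): 8:1 4:1 2:1 1:1  a_8=4
q^9  k|9↦f(k): 1:1 3:1 9:1  a_9=3
d|10:{1,2,5,10}  Σf=1+1+1+1=4
[q^11] f(1)=1,f(11)=1 ⇒ 2
q^12  k|12↦f(k): 12:1 6:1 4:1 3:1 2:1 1:1  a_12=6

2, 4, 3, 4, 2, 6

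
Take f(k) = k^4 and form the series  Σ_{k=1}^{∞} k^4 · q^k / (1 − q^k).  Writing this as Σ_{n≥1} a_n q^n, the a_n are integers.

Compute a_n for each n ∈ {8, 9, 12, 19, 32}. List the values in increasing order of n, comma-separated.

q^8  k|8↦f(k): 8:4096 4:256 2:16 1:1  a_8=4369
d|9:{1,3,9}  Σf=1+81+6561=6643
[q^12] f(1)=1,f(2)=16,f(3)=81,f(4)=256,f(6)=1296,f(12)=20736 ⇒ 22386
q^19  k|19↦f(k): 1:1 19:130321  a_19=130322
[q^32] f(1)=1,f(2)=16,f(4)=256,f(8)=4096,f(16)=65536,f(32)=1048576 ⇒ 1118481

4369, 6643, 22386, 130322, 1118481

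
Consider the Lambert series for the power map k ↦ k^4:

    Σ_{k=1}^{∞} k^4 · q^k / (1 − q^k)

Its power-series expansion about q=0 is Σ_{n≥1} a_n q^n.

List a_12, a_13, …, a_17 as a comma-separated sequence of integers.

22386, 28562, 40834, 51332, 69905, 83522

d|12:{1,2,3,4,6,12}  Σf=1+16+81+256+1296+20736=22386
[q^13] f(1)=1,f(13)=28561 ⇒ 28562
q^14  k|14↦f(k): 1:1 2:16 7:2401 14:38416  a_14=40834
q^15  k|15↦f(k): 15:50625 5:625 3:81 1:1  a_15=51332
q^16  k|16↦f(k): 1:1 2:16 4:256 8:4096 16:65536  a_16=69905
[q^17] f(1)=1,f(17)=83521 ⇒ 83522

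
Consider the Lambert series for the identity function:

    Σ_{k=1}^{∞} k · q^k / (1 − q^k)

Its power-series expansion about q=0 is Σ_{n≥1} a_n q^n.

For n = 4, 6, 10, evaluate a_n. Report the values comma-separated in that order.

[q^4] f(4)=4,f(2)=2,f(1)=1 ⇒ 7
q^6  k|6↦f(k): 1:1 2:2 3:3 6:6  a_6=12
q^10  k|10↦f(k): 10:10 5:5 2:2 1:1  a_10=18

7, 12, 18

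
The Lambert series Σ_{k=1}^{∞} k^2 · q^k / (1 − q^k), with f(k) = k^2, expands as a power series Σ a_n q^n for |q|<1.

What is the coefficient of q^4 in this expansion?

a_4 = 21

q^4  k|4↦f(k): 1:1 2:4 4:16  a_4=21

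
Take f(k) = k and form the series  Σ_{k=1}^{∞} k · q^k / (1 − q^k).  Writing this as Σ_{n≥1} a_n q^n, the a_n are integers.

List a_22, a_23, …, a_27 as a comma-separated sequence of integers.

36, 24, 60, 31, 42, 40

d|22:{1,2,11,22}  Σf=1+2+11+22=36
n=23: 23·1 1·23  f→[23+1]=24
d|24:{1,2,3,4,6,8,12,24}  Σf=1+2+3+4+6+8+12+24=60
d|25:{25,5,1}  Σf=25+5+1=31
d|26:{1,2,13,26}  Σf=1+2+13+26=42
[q^27] f(1)=1,f(3)=3,f(9)=9,f(27)=27 ⇒ 40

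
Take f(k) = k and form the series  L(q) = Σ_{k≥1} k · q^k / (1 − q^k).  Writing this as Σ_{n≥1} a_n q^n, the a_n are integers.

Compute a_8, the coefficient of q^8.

n=8: 1·8 2·4 4·2 8·1  f→[1+2+4+8]=15

a_8 = 15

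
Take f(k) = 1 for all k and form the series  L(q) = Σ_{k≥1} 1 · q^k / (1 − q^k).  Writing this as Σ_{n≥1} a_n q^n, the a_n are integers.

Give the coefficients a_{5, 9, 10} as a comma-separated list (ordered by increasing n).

[q^5] f(5)=1,f(1)=1 ⇒ 2
n=9: 1·9 3·3 9·1  f→[1+1+1]=3
d|10:{10,5,2,1}  Σf=1+1+1+1=4

2, 3, 4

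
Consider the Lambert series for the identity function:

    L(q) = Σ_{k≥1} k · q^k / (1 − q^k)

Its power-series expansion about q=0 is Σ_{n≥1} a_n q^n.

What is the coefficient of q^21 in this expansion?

n=21: 21·1 7·3 3·7 1·21  f→[21+7+3+1]=32

a_21 = 32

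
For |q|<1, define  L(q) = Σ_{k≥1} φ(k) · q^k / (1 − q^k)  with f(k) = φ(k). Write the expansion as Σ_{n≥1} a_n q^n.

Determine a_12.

n=12: 12·1 6·2 4·3 3·4 2·6 1·12  φ→[4+2+2+2+1+1]=12

a_12 = 12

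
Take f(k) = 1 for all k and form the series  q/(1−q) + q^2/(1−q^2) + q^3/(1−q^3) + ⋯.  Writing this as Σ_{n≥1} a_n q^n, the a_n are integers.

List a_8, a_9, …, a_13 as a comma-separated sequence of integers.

n=8: 8·1 4·2 2·4 1·8  f→[1+1+1+1]=4
q^9  k|9↦f(k): 1:1 3:1 9:1  a_9=3
[q^10] f(10)=1,f(5)=1,f(2)=1,f(1)=1 ⇒ 4
q^11  k|11↦f(k): 1:1 11:1  a_11=2
d|12:{1,2,3,4,6,12}  Σf=1+1+1+1+1+1=6
[q^13] f(1)=1,f(13)=1 ⇒ 2

4, 3, 4, 2, 6, 2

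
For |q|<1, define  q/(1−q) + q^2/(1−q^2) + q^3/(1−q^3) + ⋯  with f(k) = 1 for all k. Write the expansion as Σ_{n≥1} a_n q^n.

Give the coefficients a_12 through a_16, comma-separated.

[q^12] f(12)=1,f(6)=1,f(4)=1,f(3)=1,f(2)=1,f(1)=1 ⇒ 6
[q^13] f(13)=1,f(1)=1 ⇒ 2
n=14: 14·1 7·2 2·7 1·14  f→[1+1+1+1]=4
n=15: 1·15 3·5 5·3 15·1  f→[1+1+1+1]=4
n=16: 1·16 2·8 4·4 8·2 16·1  f→[1+1+1+1+1]=5

6, 2, 4, 4, 5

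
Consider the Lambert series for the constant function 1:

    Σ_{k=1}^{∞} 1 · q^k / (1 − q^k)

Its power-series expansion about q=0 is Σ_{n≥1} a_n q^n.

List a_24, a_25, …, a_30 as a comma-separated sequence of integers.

n=24: 1·24 2·12 3·8 4·6 6·4 8·3 12·2 24·1  f→[1+1+1+1+1+1+1+1]=8
q^25  k|25↦f(k): 1:1 5:1 25:1  a_25=3
q^26  k|26↦f(k): 1:1 2:1 13:1 26:1  a_26=4
n=27: 1·27 3·9 9·3 27·1  f→[1+1+1+1]=4
n=28: 1·28 2·14 4·7 7·4 14·2 28·1  f→[1+1+1+1+1+1]=6
[q^29] f(1)=1,f(29)=1 ⇒ 2
q^30  k|30↦f(k): 1:1 2:1 3:1 5:1 6:1 10:1 15:1 30:1  a_30=8

8, 3, 4, 4, 6, 2, 8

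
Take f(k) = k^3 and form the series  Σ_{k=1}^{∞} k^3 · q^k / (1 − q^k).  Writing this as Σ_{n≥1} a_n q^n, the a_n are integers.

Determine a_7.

[q^7] f(7)=343,f(1)=1 ⇒ 344

a_7 = 344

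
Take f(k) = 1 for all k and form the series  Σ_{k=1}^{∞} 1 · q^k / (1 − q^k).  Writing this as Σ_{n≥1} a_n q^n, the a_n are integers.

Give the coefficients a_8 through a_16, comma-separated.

n=8: 8·1 4·2 2·4 1·8  f→[1+1+1+1]=4
d|9:{1,3,9}  Σf=1+1+1=3
d|10:{10,5,2,1}  Σf=1+1+1+1=4
n=11: 1·11 11·1  f→[1+1]=2
d|12:{1,2,3,4,6,12}  Σf=1+1+1+1+1+1=6
[q^13] f(1)=1,f(13)=1 ⇒ 2
d|14:{1,2,7,14}  Σf=1+1+1+1=4
n=15: 1·15 3·5 5·3 15·1  f→[1+1+1+1]=4
[q^16] f(1)=1,f(2)=1,f(4)=1,f(8)=1,f(16)=1 ⇒ 5

4, 3, 4, 2, 6, 2, 4, 4, 5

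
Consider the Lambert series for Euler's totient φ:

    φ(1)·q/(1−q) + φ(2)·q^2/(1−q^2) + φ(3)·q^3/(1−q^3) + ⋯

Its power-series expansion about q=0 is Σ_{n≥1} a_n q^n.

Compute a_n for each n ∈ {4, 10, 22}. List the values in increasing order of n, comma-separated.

q^4  k|4↦φ(k): 1:1 2:1 4:2  a_4=4
q^10  k|10↦φ(k): 1:1 2:1 5:4 10:4  a_10=10
[q^22] φ(22)=10,φ(11)=10,φ(2)=1,φ(1)=1 ⇒ 22

4, 10, 22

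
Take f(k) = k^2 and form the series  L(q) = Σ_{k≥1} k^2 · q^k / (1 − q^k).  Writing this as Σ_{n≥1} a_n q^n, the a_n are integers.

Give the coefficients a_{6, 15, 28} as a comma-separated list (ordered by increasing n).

50, 260, 1050

n=6: 1·6 2·3 3·2 6·1  f→[1+4+9+36]=50
d|15:{1,3,5,15}  Σf=1+9+25+225=260
d|28:{28,14,7,4,2,1}  Σf=784+196+49+16+4+1=1050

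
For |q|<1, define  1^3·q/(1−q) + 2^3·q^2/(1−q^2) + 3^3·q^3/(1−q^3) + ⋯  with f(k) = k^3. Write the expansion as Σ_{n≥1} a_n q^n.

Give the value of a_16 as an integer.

a_16 = 4681

q^16  k|16↦f(k): 1:1 2:8 4:64 8:512 16:4096  a_16=4681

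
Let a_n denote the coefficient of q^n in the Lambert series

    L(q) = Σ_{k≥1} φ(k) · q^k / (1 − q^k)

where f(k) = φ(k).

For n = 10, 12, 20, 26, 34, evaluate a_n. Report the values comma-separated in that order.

[q^10] φ(1)=1,φ(2)=1,φ(5)=4,φ(10)=4 ⇒ 10
d|12:{1,2,3,4,6,12}  Σφ=1+1+2+2+2+4=12
[q^20] φ(20)=8,φ(10)=4,φ(5)=4,φ(4)=2,φ(2)=1,φ(1)=1 ⇒ 20
[q^26] φ(26)=12,φ(13)=12,φ(2)=1,φ(1)=1 ⇒ 26
q^34  k|34↦φ(k): 1:1 2:1 17:16 34:16  a_34=34

10, 12, 20, 26, 34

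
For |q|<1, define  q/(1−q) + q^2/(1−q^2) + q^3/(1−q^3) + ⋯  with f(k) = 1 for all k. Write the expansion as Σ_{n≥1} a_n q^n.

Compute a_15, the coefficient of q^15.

q^15  k|15↦f(k): 15:1 5:1 3:1 1:1  a_15=4

a_15 = 4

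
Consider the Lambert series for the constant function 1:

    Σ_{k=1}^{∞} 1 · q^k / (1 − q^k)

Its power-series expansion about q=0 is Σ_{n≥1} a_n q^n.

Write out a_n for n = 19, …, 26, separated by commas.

n=19: 1·19 19·1  f→[1+1]=2
d|20:{20,10,5,4,2,1}  Σf=1+1+1+1+1+1=6
d|21:{21,7,3,1}  Σf=1+1+1+1=4
d|22:{22,11,2,1}  Σf=1+1+1+1=4
[q^23] f(1)=1,f(23)=1 ⇒ 2
n=24: 1·24 2·12 3·8 4·6 6·4 8·3 12·2 24·1  f→[1+1+1+1+1+1+1+1]=8
q^25  k|25↦f(k): 1:1 5:1 25:1  a_25=3
d|26:{1,2,13,26}  Σf=1+1+1+1=4

2, 6, 4, 4, 2, 8, 3, 4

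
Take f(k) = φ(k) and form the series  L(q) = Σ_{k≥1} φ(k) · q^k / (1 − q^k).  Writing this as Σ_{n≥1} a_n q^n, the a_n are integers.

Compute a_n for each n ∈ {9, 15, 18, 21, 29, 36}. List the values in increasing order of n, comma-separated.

q^9  k|9↦φ(k): 1:1 3:2 9:6  a_9=9
q^15  k|15↦φ(k): 1:1 3:2 5:4 15:8  a_15=15
n=18: 18·1 9·2 6·3 3·6 2·9 1·18  φ→[6+6+2+2+1+1]=18
q^21  k|21↦φ(k): 21:12 7:6 3:2 1:1  a_21=21
n=29: 29·1 1·29  φ→[28+1]=29
q^36  k|36↦φ(k): 36:12 18:6 12:4 9:6 6:2 4:2 3:2 2:1 1:1  a_36=36

9, 15, 18, 21, 29, 36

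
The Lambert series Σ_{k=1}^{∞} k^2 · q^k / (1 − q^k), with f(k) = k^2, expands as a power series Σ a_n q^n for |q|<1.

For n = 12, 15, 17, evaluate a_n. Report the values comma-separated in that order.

210, 260, 290

d|12:{1,2,3,4,6,12}  Σf=1+4+9+16+36+144=210
n=15: 1·15 3·5 5·3 15·1  f→[1+9+25+225]=260
n=17: 1·17 17·1  f→[1+289]=290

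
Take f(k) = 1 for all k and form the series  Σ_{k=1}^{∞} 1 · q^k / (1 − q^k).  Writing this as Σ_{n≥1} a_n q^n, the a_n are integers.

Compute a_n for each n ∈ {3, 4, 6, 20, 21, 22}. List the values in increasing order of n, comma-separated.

2, 3, 4, 6, 4, 4

d|3:{3,1}  Σf=1+1=2
d|4:{1,2,4}  Σf=1+1+1=3
n=6: 6·1 3·2 2·3 1·6  f→[1+1+1+1]=4
d|20:{20,10,5,4,2,1}  Σf=1+1+1+1+1+1=6
d|21:{1,3,7,21}  Σf=1+1+1+1=4
d|22:{22,11,2,1}  Σf=1+1+1+1=4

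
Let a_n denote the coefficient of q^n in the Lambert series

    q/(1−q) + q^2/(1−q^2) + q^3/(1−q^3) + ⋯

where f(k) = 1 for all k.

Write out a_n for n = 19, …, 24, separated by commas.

2, 6, 4, 4, 2, 8

q^19  k|19↦f(k): 19:1 1:1  a_19=2
[q^20] f(20)=1,f(10)=1,f(5)=1,f(4)=1,f(2)=1,f(1)=1 ⇒ 6
n=21: 1·21 3·7 7·3 21·1  f→[1+1+1+1]=4
n=22: 1·22 2·11 11·2 22·1  f→[1+1+1+1]=4
q^23  k|23↦f(k): 1:1 23:1  a_23=2
[q^24] f(1)=1,f(2)=1,f(3)=1,f(4)=1,f(6)=1,f(8)=1,f(12)=1,f(24)=1 ⇒ 8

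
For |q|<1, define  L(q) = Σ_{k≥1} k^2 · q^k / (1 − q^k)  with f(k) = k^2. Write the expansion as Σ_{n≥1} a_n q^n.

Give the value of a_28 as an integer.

q^28  k|28↦f(k): 28:784 14:196 7:49 4:16 2:4 1:1  a_28=1050

a_28 = 1050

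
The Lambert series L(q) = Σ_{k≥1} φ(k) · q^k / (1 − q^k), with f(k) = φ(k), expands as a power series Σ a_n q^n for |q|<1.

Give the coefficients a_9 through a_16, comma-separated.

n=9: 1·9 3·3 9·1  φ→[1+2+6]=9
d|10:{1,2,5,10}  Σφ=1+1+4+4=10
d|11:{1,11}  Σφ=1+10=11
q^12  k|12↦φ(k): 1:1 2:1 3:2 4:2 6:2 12:4  a_12=12
d|13:{13,1}  Σφ=12+1=13
[q^14] φ(14)=6,φ(7)=6,φ(2)=1,φ(1)=1 ⇒ 14
q^15  k|15↦φ(k): 1:1 3:2 5:4 15:8  a_15=15
q^16  k|16↦φ(k): 1:1 2:1 4:2 8:4 16:8  a_16=16

9, 10, 11, 12, 13, 14, 15, 16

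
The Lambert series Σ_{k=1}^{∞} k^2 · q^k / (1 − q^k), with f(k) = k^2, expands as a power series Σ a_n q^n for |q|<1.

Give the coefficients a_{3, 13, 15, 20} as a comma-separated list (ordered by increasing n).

d|3:{3,1}  Σf=9+1=10
q^13  k|13↦f(k): 1:1 13:169  a_13=170
[q^15] f(1)=1,f(3)=9,f(5)=25,f(15)=225 ⇒ 260
q^20  k|20↦f(k): 20:400 10:100 5:25 4:16 2:4 1:1  a_20=546

10, 170, 260, 546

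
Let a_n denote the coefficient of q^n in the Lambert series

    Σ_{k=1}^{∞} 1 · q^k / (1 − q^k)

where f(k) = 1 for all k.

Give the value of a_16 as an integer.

a_16 = 5

n=16: 16·1 8·2 4·4 2·8 1·16  f→[1+1+1+1+1]=5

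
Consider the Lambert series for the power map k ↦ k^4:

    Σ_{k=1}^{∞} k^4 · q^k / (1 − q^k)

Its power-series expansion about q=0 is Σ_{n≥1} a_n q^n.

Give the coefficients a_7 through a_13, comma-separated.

n=7: 1·7 7·1  f→[1+2401]=2402
n=8: 1·8 2·4 4·2 8·1  f→[1+16+256+4096]=4369
q^9  k|9↦f(k): 9:6561 3:81 1:1  a_9=6643
n=10: 10·1 5·2 2·5 1·10  f→[10000+625+16+1]=10642
n=11: 1·11 11·1  f→[1+14641]=14642
q^12  k|12↦f(k): 12:20736 6:1296 4:256 3:81 2:16 1:1  a_12=22386
d|13:{13,1}  Σf=28561+1=28562

2402, 4369, 6643, 10642, 14642, 22386, 28562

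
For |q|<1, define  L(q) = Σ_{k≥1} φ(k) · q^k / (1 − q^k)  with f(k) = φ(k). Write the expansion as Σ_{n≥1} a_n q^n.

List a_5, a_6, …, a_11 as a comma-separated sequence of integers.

[q^5] φ(5)=4,φ(1)=1 ⇒ 5
d|6:{1,2,3,6}  Σφ=1+1+2+2=6
n=7: 1·7 7·1  φ→[1+6]=7
q^8  k|8↦φ(k): 1:1 2:1 4:2 8:4  a_8=8
[q^9] φ(1)=1,φ(3)=2,φ(9)=6 ⇒ 9
d|10:{1,2,5,10}  Σφ=1+1+4+4=10
[q^11] φ(11)=10,φ(1)=1 ⇒ 11

5, 6, 7, 8, 9, 10, 11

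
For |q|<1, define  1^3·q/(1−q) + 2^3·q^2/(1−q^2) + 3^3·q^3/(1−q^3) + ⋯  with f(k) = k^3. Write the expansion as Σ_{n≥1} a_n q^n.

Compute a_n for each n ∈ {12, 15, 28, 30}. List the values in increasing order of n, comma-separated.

2044, 3528, 25112, 31752

q^12  k|12↦f(k): 1:1 2:8 3:27 4:64 6:216 12:1728  a_12=2044
[q^15] f(15)=3375,f(5)=125,f(3)=27,f(1)=1 ⇒ 3528
[q^28] f(28)=21952,f(14)=2744,f(7)=343,f(4)=64,f(2)=8,f(1)=1 ⇒ 25112
q^30  k|30↦f(k): 30:27000 15:3375 10:1000 6:216 5:125 3:27 2:8 1:1  a_30=31752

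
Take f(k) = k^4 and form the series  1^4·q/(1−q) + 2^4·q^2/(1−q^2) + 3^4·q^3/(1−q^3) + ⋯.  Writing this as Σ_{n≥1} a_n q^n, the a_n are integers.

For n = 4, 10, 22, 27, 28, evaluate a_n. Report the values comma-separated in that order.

273, 10642, 248914, 538084, 655746

q^4  k|4↦f(k): 4:256 2:16 1:1  a_4=273
d|10:{10,5,2,1}  Σf=10000+625+16+1=10642
q^22  k|22↦f(k): 22:234256 11:14641 2:16 1:1  a_22=248914
q^27  k|27↦f(k): 1:1 3:81 9:6561 27:531441  a_27=538084
n=28: 1·28 2·14 4·7 7·4 14·2 28·1  f→[1+16+256+2401+38416+614656]=655746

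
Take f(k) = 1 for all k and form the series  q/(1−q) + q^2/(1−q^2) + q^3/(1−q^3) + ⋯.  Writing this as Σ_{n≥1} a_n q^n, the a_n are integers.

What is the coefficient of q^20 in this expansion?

n=20: 1·20 2·10 4·5 5·4 10·2 20·1  f→[1+1+1+1+1+1]=6

a_20 = 6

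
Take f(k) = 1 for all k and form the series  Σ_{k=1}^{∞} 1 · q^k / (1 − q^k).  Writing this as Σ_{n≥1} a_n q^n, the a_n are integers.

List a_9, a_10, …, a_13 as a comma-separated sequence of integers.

d|9:{1,3,9}  Σf=1+1+1=3
d|10:{1,2,5,10}  Σf=1+1+1+1=4
q^11  k|11↦f(k): 11:1 1:1  a_11=2
d|12:{1,2,3,4,6,12}  Σf=1+1+1+1+1+1=6
[q^13] f(13)=1,f(1)=1 ⇒ 2

3, 4, 2, 6, 2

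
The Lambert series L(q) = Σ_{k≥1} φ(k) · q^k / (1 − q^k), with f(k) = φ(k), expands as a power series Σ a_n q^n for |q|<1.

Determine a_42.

d|42:{42,21,14,7,6,3,2,1}  Σφ=12+12+6+6+2+2+1+1=42

a_42 = 42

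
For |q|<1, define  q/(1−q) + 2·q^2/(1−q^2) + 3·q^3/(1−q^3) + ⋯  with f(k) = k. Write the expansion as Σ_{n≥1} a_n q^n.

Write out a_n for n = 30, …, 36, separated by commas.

72, 32, 63, 48, 54, 48, 91

n=30: 1·30 2·15 3·10 5·6 6·5 10·3 15·2 30·1  f→[1+2+3+5+6+10+15+30]=72
d|31:{31,1}  Σf=31+1=32
q^32  k|32↦f(k): 32:32 16:16 8:8 4:4 2:2 1:1  a_32=63
q^33  k|33↦f(k): 1:1 3:3 11:11 33:33  a_33=48
q^34  k|34↦f(k): 34:34 17:17 2:2 1:1  a_34=54
q^35  k|35↦f(k): 35:35 7:7 5:5 1:1  a_35=48
q^36  k|36↦f(k): 1:1 2:2 3:3 4:4 6:6 9:9 12:12 18:18 36:36  a_36=91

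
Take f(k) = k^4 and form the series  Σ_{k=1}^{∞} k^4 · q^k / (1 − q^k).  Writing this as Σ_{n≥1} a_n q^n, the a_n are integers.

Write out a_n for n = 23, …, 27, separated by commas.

279842, 358258, 391251, 485554, 538084

d|23:{1,23}  Σf=1+279841=279842
q^24  k|24↦f(k): 24:331776 12:20736 8:4096 6:1296 4:256 3:81 2:16 1:1  a_24=358258
[q^25] f(1)=1,f(5)=625,f(25)=390625 ⇒ 391251
[q^26] f(26)=456976,f(13)=28561,f(2)=16,f(1)=1 ⇒ 485554
[q^27] f(1)=1,f(3)=81,f(9)=6561,f(27)=531441 ⇒ 538084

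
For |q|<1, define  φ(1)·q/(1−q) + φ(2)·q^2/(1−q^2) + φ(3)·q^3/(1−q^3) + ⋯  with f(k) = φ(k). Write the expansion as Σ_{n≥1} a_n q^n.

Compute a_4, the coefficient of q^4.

d|4:{1,2,4}  Σφ=1+1+2=4

a_4 = 4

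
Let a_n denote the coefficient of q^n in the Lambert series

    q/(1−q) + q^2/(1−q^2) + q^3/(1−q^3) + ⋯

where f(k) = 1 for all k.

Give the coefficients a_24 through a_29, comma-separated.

8, 3, 4, 4, 6, 2

q^24  k|24↦f(k): 24:1 12:1 8:1 6:1 4:1 3:1 2:1 1:1  a_24=8
q^25  k|25↦f(k): 25:1 5:1 1:1  a_25=3
d|26:{1,2,13,26}  Σf=1+1+1+1=4
[q^27] f(27)=1,f(9)=1,f(3)=1,f(1)=1 ⇒ 4
q^28  k|28↦f(k): 28:1 14:1 7:1 4:1 2:1 1:1  a_28=6
q^29  k|29↦f(k): 29:1 1:1  a_29=2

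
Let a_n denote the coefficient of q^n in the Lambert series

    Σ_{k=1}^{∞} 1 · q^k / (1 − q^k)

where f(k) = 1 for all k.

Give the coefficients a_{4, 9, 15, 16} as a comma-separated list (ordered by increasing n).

3, 3, 4, 5

q^4  k|4↦f(k): 4:1 2:1 1:1  a_4=3
n=9: 9·1 3·3 1·9  f→[1+1+1]=3
[q^15] f(15)=1,f(5)=1,f(3)=1,f(1)=1 ⇒ 4
q^16  k|16↦f(k): 1:1 2:1 4:1 8:1 16:1  a_16=5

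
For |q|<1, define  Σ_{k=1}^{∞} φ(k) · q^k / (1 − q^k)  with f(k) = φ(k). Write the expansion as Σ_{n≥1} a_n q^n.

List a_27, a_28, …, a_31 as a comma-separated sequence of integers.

[q^27] φ(27)=18,φ(9)=6,φ(3)=2,φ(1)=1 ⇒ 27
d|28:{28,14,7,4,2,1}  Σφ=12+6+6+2+1+1=28
d|29:{29,1}  Σφ=28+1=29
[q^30] φ(1)=1,φ(2)=1,φ(3)=2,φ(5)=4,φ(6)=2,φ(10)=4,φ(15)=8,φ(30)=8 ⇒ 30
d|31:{1,31}  Σφ=1+30=31

27, 28, 29, 30, 31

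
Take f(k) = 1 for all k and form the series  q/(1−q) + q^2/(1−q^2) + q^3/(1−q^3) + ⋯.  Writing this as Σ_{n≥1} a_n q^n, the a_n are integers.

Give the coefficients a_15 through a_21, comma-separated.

q^15  k|15↦f(k): 15:1 5:1 3:1 1:1  a_15=4
[q^16] f(1)=1,f(2)=1,f(4)=1,f(8)=1,f(16)=1 ⇒ 5
[q^17] f(1)=1,f(17)=1 ⇒ 2
d|18:{1,2,3,6,9,18}  Σf=1+1+1+1+1+1=6
n=19: 19·1 1·19  f→[1+1]=2
q^20  k|20↦f(k): 1:1 2:1 4:1 5:1 10:1 20:1  a_20=6
n=21: 1·21 3·7 7·3 21·1  f→[1+1+1+1]=4

4, 5, 2, 6, 2, 6, 4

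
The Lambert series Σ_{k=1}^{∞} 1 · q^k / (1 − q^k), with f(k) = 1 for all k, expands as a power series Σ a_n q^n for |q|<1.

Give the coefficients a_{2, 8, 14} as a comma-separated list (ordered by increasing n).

2, 4, 4

n=2: 1·2 2·1  f→[1+1]=2
q^8  k|8↦f(k): 8:1 4:1 2:1 1:1  a_8=4
d|14:{1,2,7,14}  Σf=1+1+1+1=4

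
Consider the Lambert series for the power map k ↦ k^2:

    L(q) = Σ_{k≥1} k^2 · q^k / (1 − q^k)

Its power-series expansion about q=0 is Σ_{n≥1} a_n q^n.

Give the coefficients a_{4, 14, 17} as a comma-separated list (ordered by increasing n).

21, 250, 290

n=4: 1·4 2·2 4·1  f→[1+4+16]=21
n=14: 1·14 2·7 7·2 14·1  f→[1+4+49+196]=250
q^17  k|17↦f(k): 17:289 1:1  a_17=290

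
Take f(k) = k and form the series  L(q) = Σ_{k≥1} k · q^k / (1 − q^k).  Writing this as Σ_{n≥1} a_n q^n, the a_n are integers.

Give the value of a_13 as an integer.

[q^13] f(13)=13,f(1)=1 ⇒ 14

a_13 = 14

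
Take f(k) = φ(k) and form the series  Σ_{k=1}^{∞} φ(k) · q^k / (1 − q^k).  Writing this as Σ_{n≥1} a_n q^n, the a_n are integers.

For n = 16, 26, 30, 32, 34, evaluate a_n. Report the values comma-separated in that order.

[q^16] φ(16)=8,φ(8)=4,φ(4)=2,φ(2)=1,φ(1)=1 ⇒ 16
[q^26] φ(26)=12,φ(13)=12,φ(2)=1,φ(1)=1 ⇒ 26
n=30: 30·1 15·2 10·3 6·5 5·6 3·10 2·15 1·30  φ→[8+8+4+2+4+2+1+1]=30
[q^32] φ(32)=16,φ(16)=8,φ(8)=4,φ(4)=2,φ(2)=1,φ(1)=1 ⇒ 32
d|34:{34,17,2,1}  Σφ=16+16+1+1=34

16, 26, 30, 32, 34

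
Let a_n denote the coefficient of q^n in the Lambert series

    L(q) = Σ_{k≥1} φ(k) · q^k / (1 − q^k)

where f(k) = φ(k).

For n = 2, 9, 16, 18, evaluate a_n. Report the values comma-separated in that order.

d|2:{2,1}  Σφ=1+1=2
n=9: 9·1 3·3 1·9  φ→[6+2+1]=9
[q^16] φ(1)=1,φ(2)=1,φ(4)=2,φ(8)=4,φ(16)=8 ⇒ 16
d|18:{1,2,3,6,9,18}  Σφ=1+1+2+2+6+6=18

2, 9, 16, 18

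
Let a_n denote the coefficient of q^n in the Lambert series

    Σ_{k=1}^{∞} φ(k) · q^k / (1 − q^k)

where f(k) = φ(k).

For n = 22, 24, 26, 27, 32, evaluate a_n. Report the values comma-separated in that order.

d|22:{22,11,2,1}  Σφ=10+10+1+1=22
n=24: 24·1 12·2 8·3 6·4 4·6 3·8 2·12 1·24  φ→[8+4+4+2+2+2+1+1]=24
q^26  k|26↦φ(k): 1:1 2:1 13:12 26:12  a_26=26
[q^27] φ(27)=18,φ(9)=6,φ(3)=2,φ(1)=1 ⇒ 27
n=32: 32·1 16·2 8·4 4·8 2·16 1·32  φ→[16+8+4+2+1+1]=32

22, 24, 26, 27, 32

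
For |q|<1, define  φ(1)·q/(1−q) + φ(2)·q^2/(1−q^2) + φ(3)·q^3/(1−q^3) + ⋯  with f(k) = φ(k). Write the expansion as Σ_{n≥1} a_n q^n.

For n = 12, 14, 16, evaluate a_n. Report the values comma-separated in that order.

[q^12] φ(12)=4,φ(6)=2,φ(4)=2,φ(3)=2,φ(2)=1,φ(1)=1 ⇒ 12
q^14  k|14↦φ(k): 1:1 2:1 7:6 14:6  a_14=14
[q^16] φ(1)=1,φ(2)=1,φ(4)=2,φ(8)=4,φ(16)=8 ⇒ 16

12, 14, 16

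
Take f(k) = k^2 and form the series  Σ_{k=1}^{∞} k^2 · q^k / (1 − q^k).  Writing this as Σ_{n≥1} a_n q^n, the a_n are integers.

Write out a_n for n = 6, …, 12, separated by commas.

50, 50, 85, 91, 130, 122, 210

q^6  k|6↦f(k): 1:1 2:4 3:9 6:36  a_6=50
[q^7] f(7)=49,f(1)=1 ⇒ 50
d|8:{8,4,2,1}  Σf=64+16+4+1=85
[q^9] f(9)=81,f(3)=9,f(1)=1 ⇒ 91
d|10:{1,2,5,10}  Σf=1+4+25+100=130
q^11  k|11↦f(k): 11:121 1:1  a_11=122
d|12:{12,6,4,3,2,1}  Σf=144+36+16+9+4+1=210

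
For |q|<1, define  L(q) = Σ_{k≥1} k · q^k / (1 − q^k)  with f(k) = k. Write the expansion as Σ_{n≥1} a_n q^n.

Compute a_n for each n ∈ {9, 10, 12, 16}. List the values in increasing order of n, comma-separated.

13, 18, 28, 31

d|9:{9,3,1}  Σf=9+3+1=13
d|10:{10,5,2,1}  Σf=10+5+2+1=18
d|12:{12,6,4,3,2,1}  Σf=12+6+4+3+2+1=28
d|16:{1,2,4,8,16}  Σf=1+2+4+8+16=31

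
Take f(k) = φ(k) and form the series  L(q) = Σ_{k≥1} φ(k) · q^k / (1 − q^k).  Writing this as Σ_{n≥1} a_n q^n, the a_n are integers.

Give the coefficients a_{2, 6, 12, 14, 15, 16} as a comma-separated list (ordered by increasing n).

d|2:{2,1}  Σφ=1+1=2
[q^6] φ(1)=1,φ(2)=1,φ(3)=2,φ(6)=2 ⇒ 6
d|12:{12,6,4,3,2,1}  Σφ=4+2+2+2+1+1=12
d|14:{14,7,2,1}  Σφ=6+6+1+1=14
n=15: 1·15 3·5 5·3 15·1  φ→[1+2+4+8]=15
d|16:{1,2,4,8,16}  Σφ=1+1+2+4+8=16

2, 6, 12, 14, 15, 16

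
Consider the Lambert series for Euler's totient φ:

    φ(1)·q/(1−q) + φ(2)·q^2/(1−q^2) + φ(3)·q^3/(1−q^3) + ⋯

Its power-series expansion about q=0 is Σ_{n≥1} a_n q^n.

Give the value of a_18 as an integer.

q^18  k|18↦φ(k): 1:1 2:1 3:2 6:2 9:6 18:6  a_18=18

a_18 = 18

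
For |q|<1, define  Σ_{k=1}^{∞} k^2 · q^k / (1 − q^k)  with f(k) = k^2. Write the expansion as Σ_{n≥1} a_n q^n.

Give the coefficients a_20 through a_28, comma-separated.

546, 500, 610, 530, 850, 651, 850, 820, 1050

d|20:{20,10,5,4,2,1}  Σf=400+100+25+16+4+1=546
q^21  k|21↦f(k): 21:441 7:49 3:9 1:1  a_21=500
[q^22] f(1)=1,f(2)=4,f(11)=121,f(22)=484 ⇒ 610
[q^23] f(23)=529,f(1)=1 ⇒ 530
d|24:{24,12,8,6,4,3,2,1}  Σf=576+144+64+36+16+9+4+1=850
d|25:{25,5,1}  Σf=625+25+1=651
d|26:{1,2,13,26}  Σf=1+4+169+676=850
d|27:{27,9,3,1}  Σf=729+81+9+1=820
d|28:{28,14,7,4,2,1}  Σf=784+196+49+16+4+1=1050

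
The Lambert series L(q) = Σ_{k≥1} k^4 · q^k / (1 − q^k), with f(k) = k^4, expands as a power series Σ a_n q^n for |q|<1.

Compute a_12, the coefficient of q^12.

a_12 = 22386

n=12: 1·12 2·6 3·4 4·3 6·2 12·1  f→[1+16+81+256+1296+20736]=22386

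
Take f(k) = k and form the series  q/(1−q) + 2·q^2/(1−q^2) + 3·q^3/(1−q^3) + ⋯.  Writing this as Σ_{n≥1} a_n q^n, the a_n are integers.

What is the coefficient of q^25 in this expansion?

d|25:{25,5,1}  Σf=25+5+1=31

a_25 = 31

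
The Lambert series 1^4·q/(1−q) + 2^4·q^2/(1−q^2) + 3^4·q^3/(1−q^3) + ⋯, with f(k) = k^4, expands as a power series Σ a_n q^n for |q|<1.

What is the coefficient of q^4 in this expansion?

a_4 = 273

d|4:{1,2,4}  Σf=1+16+256=273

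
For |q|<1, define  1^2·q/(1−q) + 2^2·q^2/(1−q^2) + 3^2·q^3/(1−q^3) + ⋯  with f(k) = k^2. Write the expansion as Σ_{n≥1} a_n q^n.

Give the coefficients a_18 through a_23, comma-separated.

455, 362, 546, 500, 610, 530

q^18  k|18↦f(k): 18:324 9:81 6:36 3:9 2:4 1:1  a_18=455
q^19  k|19↦f(k): 19:361 1:1  a_19=362
q^20  k|20↦f(k): 20:400 10:100 5:25 4:16 2:4 1:1  a_20=546
[q^21] f(1)=1,f(3)=9,f(7)=49,f(21)=441 ⇒ 500
n=22: 1·22 2·11 11·2 22·1  f→[1+4+121+484]=610
[q^23] f(1)=1,f(23)=529 ⇒ 530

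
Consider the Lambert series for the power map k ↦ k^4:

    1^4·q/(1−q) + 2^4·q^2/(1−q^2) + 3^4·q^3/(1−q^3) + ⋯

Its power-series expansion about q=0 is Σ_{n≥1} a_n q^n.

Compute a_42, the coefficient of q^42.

a_42 = 3348388

q^42  k|42↦f(k): 1:1 2:16 3:81 6:1296 7:2401 14:38416 21:194481 42:3111696  a_42=3348388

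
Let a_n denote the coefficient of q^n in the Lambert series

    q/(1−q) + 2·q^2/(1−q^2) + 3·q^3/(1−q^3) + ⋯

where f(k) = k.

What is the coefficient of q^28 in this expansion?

d|28:{28,14,7,4,2,1}  Σf=28+14+7+4+2+1=56

a_28 = 56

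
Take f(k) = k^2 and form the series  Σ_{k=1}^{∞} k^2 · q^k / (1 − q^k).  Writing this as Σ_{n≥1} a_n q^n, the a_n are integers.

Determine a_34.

d|34:{1,2,17,34}  Σf=1+4+289+1156=1450

a_34 = 1450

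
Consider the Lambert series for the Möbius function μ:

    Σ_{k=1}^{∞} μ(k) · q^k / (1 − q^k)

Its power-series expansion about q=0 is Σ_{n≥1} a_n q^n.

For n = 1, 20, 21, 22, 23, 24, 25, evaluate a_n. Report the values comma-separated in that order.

q^1  k|1↦μ(k): 1:1  a_1=1
n=20: 20·1 10·2 5·4 4·5 2·10 1·20  μ→[0+1+(-1)+0+(-1)+1]=0
d|21:{21,7,3,1}  Σμ=1+(-1)+(-1)+1=0
n=22: 1·22 2·11 11·2 22·1  μ→[1+(-1)+(-1)+1]=0
q^23  k|23↦μ(k): 1:1 23:-1  a_23=0
d|24:{1,2,3,4,6,8,12,24}  Σμ=1+(-1)+(-1)+0+1+0+0+0=0
d|25:{1,5,25}  Σμ=1+(-1)+0=0

1, 0, 0, 0, 0, 0, 0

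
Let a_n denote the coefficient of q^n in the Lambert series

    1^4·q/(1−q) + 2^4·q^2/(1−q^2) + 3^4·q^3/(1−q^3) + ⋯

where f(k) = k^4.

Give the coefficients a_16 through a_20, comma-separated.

69905, 83522, 112931, 130322, 170898

n=16: 1·16 2·8 4·4 8·2 16·1  f→[1+16+256+4096+65536]=69905
[q^17] f(17)=83521,f(1)=1 ⇒ 83522
d|18:{18,9,6,3,2,1}  Σf=104976+6561+1296+81+16+1=112931
n=19: 1·19 19·1  f→[1+130321]=130322
q^20  k|20↦f(k): 20:160000 10:10000 5:625 4:256 2:16 1:1  a_20=170898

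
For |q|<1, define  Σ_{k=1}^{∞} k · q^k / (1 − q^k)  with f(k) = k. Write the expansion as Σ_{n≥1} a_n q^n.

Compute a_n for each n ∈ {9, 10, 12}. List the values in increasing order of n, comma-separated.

d|9:{1,3,9}  Σf=1+3+9=13
q^10  k|10↦f(k): 1:1 2:2 5:5 10:10  a_10=18
n=12: 1·12 2·6 3·4 4·3 6·2 12·1  f→[1+2+3+4+6+12]=28

13, 18, 28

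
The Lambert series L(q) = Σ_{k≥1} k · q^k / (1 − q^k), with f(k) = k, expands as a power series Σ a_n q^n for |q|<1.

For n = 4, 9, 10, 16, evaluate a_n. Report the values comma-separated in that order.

7, 13, 18, 31

q^4  k|4↦f(k): 4:4 2:2 1:1  a_4=7
d|9:{9,3,1}  Σf=9+3+1=13
n=10: 1·10 2·5 5·2 10·1  f→[1+2+5+10]=18
n=16: 16·1 8·2 4·4 2·8 1·16  f→[16+8+4+2+1]=31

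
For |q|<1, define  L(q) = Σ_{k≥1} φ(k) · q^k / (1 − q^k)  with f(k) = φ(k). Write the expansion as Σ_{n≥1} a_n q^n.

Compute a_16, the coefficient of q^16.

[q^16] φ(16)=8,φ(8)=4,φ(4)=2,φ(2)=1,φ(1)=1 ⇒ 16

a_16 = 16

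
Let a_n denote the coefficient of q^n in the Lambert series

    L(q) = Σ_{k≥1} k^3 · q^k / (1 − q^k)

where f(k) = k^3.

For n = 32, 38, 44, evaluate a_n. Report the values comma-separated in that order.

d|32:{32,16,8,4,2,1}  Σf=32768+4096+512+64+8+1=37449
d|38:{38,19,2,1}  Σf=54872+6859+8+1=61740
q^44  k|44↦f(k): 44:85184 22:10648 11:1331 4:64 2:8 1:1  a_44=97236

37449, 61740, 97236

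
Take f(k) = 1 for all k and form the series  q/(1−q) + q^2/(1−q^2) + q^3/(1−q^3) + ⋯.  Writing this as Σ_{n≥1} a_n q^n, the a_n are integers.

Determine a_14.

a_14 = 4

[q^14] f(14)=1,f(7)=1,f(2)=1,f(1)=1 ⇒ 4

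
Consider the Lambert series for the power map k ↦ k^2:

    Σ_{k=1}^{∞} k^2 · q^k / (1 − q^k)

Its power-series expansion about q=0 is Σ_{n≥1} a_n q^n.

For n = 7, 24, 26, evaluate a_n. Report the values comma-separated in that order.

50, 850, 850

d|7:{1,7}  Σf=1+49=50
[q^24] f(1)=1,f(2)=4,f(3)=9,f(4)=16,f(6)=36,f(8)=64,f(12)=144,f(24)=576 ⇒ 850
q^26  k|26↦f(k): 26:676 13:169 2:4 1:1  a_26=850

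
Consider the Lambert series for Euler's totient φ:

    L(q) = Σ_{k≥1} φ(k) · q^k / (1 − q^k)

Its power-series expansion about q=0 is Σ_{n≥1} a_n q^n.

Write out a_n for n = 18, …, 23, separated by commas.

n=18: 18·1 9·2 6·3 3·6 2·9 1·18  φ→[6+6+2+2+1+1]=18
n=19: 1·19 19·1  φ→[1+18]=19
[q^20] φ(20)=8,φ(10)=4,φ(5)=4,φ(4)=2,φ(2)=1,φ(1)=1 ⇒ 20
n=21: 1·21 3·7 7·3 21·1  φ→[1+2+6+12]=21
d|22:{1,2,11,22}  Σφ=1+1+10+10=22
d|23:{23,1}  Σφ=22+1=23

18, 19, 20, 21, 22, 23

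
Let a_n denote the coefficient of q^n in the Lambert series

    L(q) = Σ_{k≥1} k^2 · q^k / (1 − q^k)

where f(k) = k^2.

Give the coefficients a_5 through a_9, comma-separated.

26, 50, 50, 85, 91

n=5: 5·1 1·5  f→[25+1]=26
q^6  k|6↦f(k): 6:36 3:9 2:4 1:1  a_6=50
d|7:{7,1}  Σf=49+1=50
[q^8] f(1)=1,f(2)=4,f(4)=16,f(8)=64 ⇒ 85
[q^9] f(1)=1,f(3)=9,f(9)=81 ⇒ 91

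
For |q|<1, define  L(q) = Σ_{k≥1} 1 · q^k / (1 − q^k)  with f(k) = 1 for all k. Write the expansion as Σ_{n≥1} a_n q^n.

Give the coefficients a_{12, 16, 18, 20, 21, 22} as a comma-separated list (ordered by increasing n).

q^12  k|12↦f(k): 12:1 6:1 4:1 3:1 2:1 1:1  a_12=6
[q^16] f(16)=1,f(8)=1,f(4)=1,f(2)=1,f(1)=1 ⇒ 5
[q^18] f(1)=1,f(2)=1,f(3)=1,f(6)=1,f(9)=1,f(18)=1 ⇒ 6
d|20:{20,10,5,4,2,1}  Σf=1+1+1+1+1+1=6
n=21: 1·21 3·7 7·3 21·1  f→[1+1+1+1]=4
d|22:{22,11,2,1}  Σf=1+1+1+1=4

6, 5, 6, 6, 4, 4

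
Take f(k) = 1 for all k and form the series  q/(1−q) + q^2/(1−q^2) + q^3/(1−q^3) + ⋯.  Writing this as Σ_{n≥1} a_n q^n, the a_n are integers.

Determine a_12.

n=12: 1·12 2·6 3·4 4·3 6·2 12·1  f→[1+1+1+1+1+1]=6

a_12 = 6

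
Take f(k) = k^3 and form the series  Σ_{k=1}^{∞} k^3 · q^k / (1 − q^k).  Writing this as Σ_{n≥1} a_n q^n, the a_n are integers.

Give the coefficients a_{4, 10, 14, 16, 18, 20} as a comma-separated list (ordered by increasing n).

n=4: 1·4 2·2 4·1  f→[1+8+64]=73
d|10:{10,5,2,1}  Σf=1000+125+8+1=1134
n=14: 14·1 7·2 2·7 1·14  f→[2744+343+8+1]=3096
[q^16] f(16)=4096,f(8)=512,f(4)=64,f(2)=8,f(1)=1 ⇒ 4681
q^18  k|18↦f(k): 18:5832 9:729 6:216 3:27 2:8 1:1  a_18=6813
[q^20] f(1)=1,f(2)=8,f(4)=64,f(5)=125,f(10)=1000,f(20)=8000 ⇒ 9198

73, 1134, 3096, 4681, 6813, 9198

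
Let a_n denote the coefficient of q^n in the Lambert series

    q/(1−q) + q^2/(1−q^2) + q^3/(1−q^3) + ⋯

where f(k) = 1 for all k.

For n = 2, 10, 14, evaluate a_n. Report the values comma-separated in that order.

2, 4, 4

n=2: 2·1 1·2  f→[1+1]=2
q^10  k|10↦f(k): 10:1 5:1 2:1 1:1  a_10=4
q^14  k|14↦f(k): 14:1 7:1 2:1 1:1  a_14=4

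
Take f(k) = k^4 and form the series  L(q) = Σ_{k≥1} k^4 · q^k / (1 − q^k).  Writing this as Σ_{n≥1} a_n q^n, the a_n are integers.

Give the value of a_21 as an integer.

n=21: 21·1 7·3 3·7 1·21  f→[194481+2401+81+1]=196964

a_21 = 196964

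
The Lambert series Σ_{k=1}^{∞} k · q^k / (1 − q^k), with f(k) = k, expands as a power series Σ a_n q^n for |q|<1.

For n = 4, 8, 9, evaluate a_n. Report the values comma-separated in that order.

7, 15, 13

q^4  k|4↦f(k): 1:1 2:2 4:4  a_4=7
n=8: 1·8 2·4 4·2 8·1  f→[1+2+4+8]=15
n=9: 1·9 3·3 9·1  f→[1+3+9]=13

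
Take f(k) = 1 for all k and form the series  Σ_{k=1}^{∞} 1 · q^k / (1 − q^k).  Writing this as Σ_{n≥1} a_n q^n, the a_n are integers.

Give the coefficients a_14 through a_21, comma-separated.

4, 4, 5, 2, 6, 2, 6, 4

d|14:{1,2,7,14}  Σf=1+1+1+1=4
n=15: 15·1 5·3 3·5 1·15  f→[1+1+1+1]=4
[q^16] f(16)=1,f(8)=1,f(4)=1,f(2)=1,f(1)=1 ⇒ 5
[q^17] f(17)=1,f(1)=1 ⇒ 2
[q^18] f(18)=1,f(9)=1,f(6)=1,f(3)=1,f(2)=1,f(1)=1 ⇒ 6
d|19:{1,19}  Σf=1+1=2
n=20: 1·20 2·10 4·5 5·4 10·2 20·1  f→[1+1+1+1+1+1]=6
[q^21] f(1)=1,f(3)=1,f(7)=1,f(21)=1 ⇒ 4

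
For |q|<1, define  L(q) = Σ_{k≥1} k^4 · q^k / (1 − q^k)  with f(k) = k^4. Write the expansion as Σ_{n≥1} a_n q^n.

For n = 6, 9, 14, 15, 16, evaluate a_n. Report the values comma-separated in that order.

n=6: 1·6 2·3 3·2 6·1  f→[1+16+81+1296]=1394
q^9  k|9↦f(k): 1:1 3:81 9:6561  a_9=6643
d|14:{1,2,7,14}  Σf=1+16+2401+38416=40834
q^15  k|15↦f(k): 15:50625 5:625 3:81 1:1  a_15=51332
q^16  k|16↦f(k): 16:65536 8:4096 4:256 2:16 1:1  a_16=69905

1394, 6643, 40834, 51332, 69905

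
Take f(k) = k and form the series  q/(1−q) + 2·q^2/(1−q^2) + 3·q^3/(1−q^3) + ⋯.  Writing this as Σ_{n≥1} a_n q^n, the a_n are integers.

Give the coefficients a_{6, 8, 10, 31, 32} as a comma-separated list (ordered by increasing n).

12, 15, 18, 32, 63

d|6:{6,3,2,1}  Σf=6+3+2+1=12
d|8:{1,2,4,8}  Σf=1+2+4+8=15
d|10:{10,5,2,1}  Σf=10+5+2+1=18
[q^31] f(1)=1,f(31)=31 ⇒ 32
q^32  k|32↦f(k): 1:1 2:2 4:4 8:8 16:16 32:32  a_32=63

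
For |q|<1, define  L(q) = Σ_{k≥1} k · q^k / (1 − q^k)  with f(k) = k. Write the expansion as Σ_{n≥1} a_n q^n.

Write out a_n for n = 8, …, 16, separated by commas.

n=8: 1·8 2·4 4·2 8·1  f→[1+2+4+8]=15
q^9  k|9↦f(k): 1:1 3:3 9:9  a_9=13
q^10  k|10↦f(k): 10:10 5:5 2:2 1:1  a_10=18
[q^11] f(1)=1,f(11)=11 ⇒ 12
d|12:{1,2,3,4,6,12}  Σf=1+2+3+4+6+12=28
q^13  k|13↦f(k): 1:1 13:13  a_13=14
n=14: 14·1 7·2 2·7 1·14  f→[14+7+2+1]=24
[q^15] f(15)=15,f(5)=5,f(3)=3,f(1)=1 ⇒ 24
n=16: 1·16 2·8 4·4 8·2 16·1  f→[1+2+4+8+16]=31

15, 13, 18, 12, 28, 14, 24, 24, 31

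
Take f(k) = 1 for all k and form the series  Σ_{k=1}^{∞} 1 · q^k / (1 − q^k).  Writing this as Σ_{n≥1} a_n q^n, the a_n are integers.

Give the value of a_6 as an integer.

[q^6] f(6)=1,f(3)=1,f(2)=1,f(1)=1 ⇒ 4

a_6 = 4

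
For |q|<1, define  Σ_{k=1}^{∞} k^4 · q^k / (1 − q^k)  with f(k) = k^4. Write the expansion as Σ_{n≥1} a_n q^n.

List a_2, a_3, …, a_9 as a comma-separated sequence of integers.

17, 82, 273, 626, 1394, 2402, 4369, 6643

d|2:{1,2}  Σf=1+16=17
n=3: 1·3 3·1  f→[1+81]=82
q^4  k|4↦f(k): 1:1 2:16 4:256  a_4=273
n=5: 1·5 5·1  f→[1+625]=626
n=6: 1·6 2·3 3·2 6·1  f→[1+16+81+1296]=1394
n=7: 1·7 7·1  f→[1+2401]=2402
d|8:{1,2,4,8}  Σf=1+16+256+4096=4369
n=9: 9·1 3·3 1·9  f→[6561+81+1]=6643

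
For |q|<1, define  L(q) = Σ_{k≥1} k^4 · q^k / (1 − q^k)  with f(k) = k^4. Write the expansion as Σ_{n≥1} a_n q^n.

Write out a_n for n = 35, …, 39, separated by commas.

1503652, 1813539, 1874162, 2215474, 2342084

[q^35] f(1)=1,f(5)=625,f(7)=2401,f(35)=1500625 ⇒ 1503652
q^36  k|36↦f(k): 1:1 2:16 3:81 4:256 6:1296 9:6561 12:20736 18:104976 36:1679616  a_36=1813539
n=37: 1·37 37·1  f→[1+1874161]=1874162
n=38: 38·1 19·2 2·19 1·38  f→[2085136+130321+16+1]=2215474
n=39: 39·1 13·3 3·13 1·39  f→[2313441+28561+81+1]=2342084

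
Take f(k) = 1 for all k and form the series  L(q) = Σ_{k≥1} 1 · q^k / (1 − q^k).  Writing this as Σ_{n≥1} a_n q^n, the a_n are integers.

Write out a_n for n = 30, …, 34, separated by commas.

q^30  k|30↦f(k): 30:1 15:1 10:1 6:1 5:1 3:1 2:1 1:1  a_30=8
q^31  k|31↦f(k): 1:1 31:1  a_31=2
n=32: 1·32 2·16 4·8 8·4 16·2 32·1  f→[1+1+1+1+1+1]=6
q^33  k|33↦f(k): 33:1 11:1 3:1 1:1  a_33=4
[q^34] f(1)=1,f(2)=1,f(17)=1,f(34)=1 ⇒ 4

8, 2, 6, 4, 4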